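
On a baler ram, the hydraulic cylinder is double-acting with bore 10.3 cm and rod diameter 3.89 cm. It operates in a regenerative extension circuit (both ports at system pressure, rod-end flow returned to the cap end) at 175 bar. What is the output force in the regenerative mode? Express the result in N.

F ≈ 20800 N

With equal pressure on both faces, forces on the annular region cancel; the net push is pressure × rod cross-section.
Rod cross-section A_rod = π/4 × (3.89 cm)² = 11.88 cm^2
F = P × A_rod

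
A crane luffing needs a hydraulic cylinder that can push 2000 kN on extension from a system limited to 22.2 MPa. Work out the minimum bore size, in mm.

Extension force acts on the full piston face: F = P × (π/4)D².
D = √(4F / (πP)) = √(4 × 2000 kN / (π × 22.2 MPa))

D ≈ 339 mm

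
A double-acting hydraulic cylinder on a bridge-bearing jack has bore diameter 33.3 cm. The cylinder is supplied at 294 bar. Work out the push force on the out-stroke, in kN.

Cap-side area A_cap = π/4 × (33.3 cm)² = 870.9 cm^2
F = P × A_cap = 294 bar × A_cap

F ≈ 2560 kN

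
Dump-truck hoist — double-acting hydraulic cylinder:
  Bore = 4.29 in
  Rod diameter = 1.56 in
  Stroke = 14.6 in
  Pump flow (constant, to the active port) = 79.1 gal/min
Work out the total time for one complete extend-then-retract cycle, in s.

t ≈ 1.29 s

Cap-side area A_cap = π/4 × (4.29 in)² = 14.45 in^2
Rod-side annular area A_ann = π/4 × (4.29² − 1.56²) = 12.54 in^2
t_ext = A_cap·L/Q = 0.6930 s
t_ret = A_ann·L/Q = 0.6013 s
t_cycle = t_ext + t_ret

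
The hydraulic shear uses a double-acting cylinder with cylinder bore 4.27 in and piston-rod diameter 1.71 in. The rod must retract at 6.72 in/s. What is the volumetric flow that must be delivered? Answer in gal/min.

Q ≈ 21.0 gal/min

Rod-side annular area A_ann = π/4 × (4.27² − 1.71²) = 12.02 in^2
Q = A × v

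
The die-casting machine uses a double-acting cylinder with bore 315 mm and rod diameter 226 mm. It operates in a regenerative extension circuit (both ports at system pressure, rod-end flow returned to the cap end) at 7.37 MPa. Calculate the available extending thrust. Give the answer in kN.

F ≈ 296 kN

With equal pressure on both faces, forces on the annular region cancel; the net push is pressure × rod cross-section.
Rod cross-section A_rod = π/4 × (226 mm)² = 40110 mm^2
F = P × A_rod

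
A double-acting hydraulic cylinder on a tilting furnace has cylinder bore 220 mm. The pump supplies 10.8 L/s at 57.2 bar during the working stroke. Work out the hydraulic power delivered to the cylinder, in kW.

Hydraulic power = P × Q

W ≈ 61.8 kW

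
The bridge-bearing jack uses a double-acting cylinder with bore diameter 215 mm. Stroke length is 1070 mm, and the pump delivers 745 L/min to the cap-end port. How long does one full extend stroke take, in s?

t ≈ 3.13 s

Cap-side area A_cap = π/4 × (215 mm)² = 36310 mm^2
Swept volume V = A × L; t = V / Q = A·L / Q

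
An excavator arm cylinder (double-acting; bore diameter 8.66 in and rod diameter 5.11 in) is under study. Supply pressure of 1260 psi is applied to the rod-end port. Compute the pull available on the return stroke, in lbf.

Rod-side annular area A_ann = π/4 × (8.66² − 5.11²) = 38.39 in^2
On retraction the pressure acts on the annular area (bore minus rod).
F = P × A_ann

F ≈ 48400 lbf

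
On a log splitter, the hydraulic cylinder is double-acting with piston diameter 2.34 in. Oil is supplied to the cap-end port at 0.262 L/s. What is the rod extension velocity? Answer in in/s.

Cap-side area A_cap = π/4 × (2.34 in)² = 4.301 in^2
v = Q / A

v ≈ 3.72 in/s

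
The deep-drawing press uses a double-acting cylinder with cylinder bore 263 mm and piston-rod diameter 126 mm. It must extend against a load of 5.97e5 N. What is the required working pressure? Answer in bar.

Cap-side area A_cap = π/4 × (263 mm)² = 54330 mm^2
P = F / A = 5.97e5 N / A

P ≈ 110 bar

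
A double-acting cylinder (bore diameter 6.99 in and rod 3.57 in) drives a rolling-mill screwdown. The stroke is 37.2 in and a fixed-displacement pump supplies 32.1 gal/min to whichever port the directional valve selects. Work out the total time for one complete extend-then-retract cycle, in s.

t ≈ 20.1 s

Cap-side area A_cap = π/4 × (6.99 in)² = 38.37 in^2
Rod-side annular area A_ann = π/4 × (6.99² − 3.57²) = 28.36 in^2
t_ext = A_cap·L/Q = 11.55 s
t_ret = A_ann·L/Q = 8.538 s
t_cycle = t_ext + t_ret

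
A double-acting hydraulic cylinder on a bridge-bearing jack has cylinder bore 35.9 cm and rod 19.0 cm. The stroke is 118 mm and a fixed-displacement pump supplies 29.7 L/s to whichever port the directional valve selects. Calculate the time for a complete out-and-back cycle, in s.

t ≈ 0.692 s

Cap-side area A_cap = π/4 × (35.9 cm)² = 1012 cm^2
Rod-side annular area A_ann = π/4 × (35.9² − 19.0²) = 728.7 cm^2
t_ext = A_cap·L/Q = 0.4022 s
t_ret = A_ann·L/Q = 0.2895 s
t_cycle = t_ext + t_ret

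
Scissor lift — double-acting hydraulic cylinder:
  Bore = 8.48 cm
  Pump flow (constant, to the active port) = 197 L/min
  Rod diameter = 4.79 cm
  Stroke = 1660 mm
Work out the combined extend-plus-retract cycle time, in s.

Cap-side area A_cap = π/4 × (8.48 cm)² = 56.48 cm^2
Rod-side annular area A_ann = π/4 × (8.48² − 4.79²) = 38.46 cm^2
t_ext = A_cap·L/Q = 2.855 s
t_ret = A_ann·L/Q = 1.944 s
t_cycle = t_ext + t_ret

t ≈ 4.80 s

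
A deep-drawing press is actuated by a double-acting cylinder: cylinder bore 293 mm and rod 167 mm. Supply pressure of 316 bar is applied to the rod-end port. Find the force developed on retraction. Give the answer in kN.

Rod-side annular area A_ann = π/4 × (293² − 167²) = 45520 mm^2
On retraction the pressure acts on the annular area (bore minus rod).
F = P × A_ann

F ≈ 1440 kN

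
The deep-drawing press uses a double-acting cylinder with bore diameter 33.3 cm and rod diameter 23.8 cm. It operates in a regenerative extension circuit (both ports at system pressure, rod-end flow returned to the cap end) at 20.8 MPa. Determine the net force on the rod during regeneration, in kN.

F ≈ 925 kN

With equal pressure on both faces, forces on the annular region cancel; the net push is pressure × rod cross-section.
Rod cross-section A_rod = π/4 × (23.8 cm)² = 444.9 cm^2
F = P × A_rod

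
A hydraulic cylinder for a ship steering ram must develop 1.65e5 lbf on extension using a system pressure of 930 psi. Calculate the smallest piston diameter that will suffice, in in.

D ≈ 15.0 in

Extension force acts on the full piston face: F = P × (π/4)D².
D = √(4F / (πP)) = √(4 × 1.65e5 lbf / (π × 930 psi))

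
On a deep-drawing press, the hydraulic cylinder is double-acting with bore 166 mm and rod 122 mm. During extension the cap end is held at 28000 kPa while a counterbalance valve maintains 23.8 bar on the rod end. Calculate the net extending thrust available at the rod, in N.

F ≈ 5.82e5 N

Cap-side area A_cap = π/4 × (166 mm)² = 21640 mm^2
Rod-side annular area A_ann = π/4 × (166² − 122²) = 9953 mm^2
Net thrust = P_cap·A_cap − P_rod·A_ann = 6.060e5 N − 23690 N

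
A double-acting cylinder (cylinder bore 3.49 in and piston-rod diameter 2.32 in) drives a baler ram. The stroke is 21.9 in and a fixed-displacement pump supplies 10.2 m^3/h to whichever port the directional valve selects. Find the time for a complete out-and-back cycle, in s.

t ≈ 1.89 s

Cap-side area A_cap = π/4 × (3.49 in)² = 9.566 in^2
Rod-side annular area A_ann = π/4 × (3.49² − 2.32²) = 5.339 in^2
t_ext = A_cap·L/Q = 1.212 s
t_ret = A_ann·L/Q = 0.6762 s
t_cycle = t_ext + t_ret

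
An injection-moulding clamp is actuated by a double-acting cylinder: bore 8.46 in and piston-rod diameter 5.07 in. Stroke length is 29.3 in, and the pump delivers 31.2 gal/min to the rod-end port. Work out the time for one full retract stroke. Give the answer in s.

t ≈ 8.79 s

Rod-side annular area A_ann = π/4 × (8.46² − 5.07²) = 36.02 in^2
Swept volume V = A × L; t = V / Q = A·L / Q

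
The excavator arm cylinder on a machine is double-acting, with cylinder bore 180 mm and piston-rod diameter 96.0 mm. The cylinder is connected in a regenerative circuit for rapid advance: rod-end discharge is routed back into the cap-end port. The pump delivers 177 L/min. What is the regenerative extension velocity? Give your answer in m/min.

In regeneration the rod-end outflow joins the pump flow into the cap end, so the net volume the pump must supply per unit advance equals the rod cross-section area.
Rod cross-section A_rod = π/4 × (96.0 mm)² = 7238 mm^2
v = Q_pump / A_rod

v ≈ 24.5 m/min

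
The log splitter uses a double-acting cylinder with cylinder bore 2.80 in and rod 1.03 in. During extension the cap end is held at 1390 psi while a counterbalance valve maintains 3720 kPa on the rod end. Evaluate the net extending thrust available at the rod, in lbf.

Cap-side area A_cap = π/4 × (2.80 in)² = 6.158 in^2
Rod-side annular area A_ann = π/4 × (2.80² − 1.03²) = 5.324 in^2
Net thrust = P_cap·A_cap − P_rod·A_ann = 8559 lbf − 2873 lbf

F ≈ 5690 lbf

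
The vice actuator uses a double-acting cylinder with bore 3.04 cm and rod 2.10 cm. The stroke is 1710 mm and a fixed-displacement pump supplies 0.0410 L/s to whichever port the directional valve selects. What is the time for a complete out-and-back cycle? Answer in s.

Cap-side area A_cap = π/4 × (3.04 cm)² = 7.258 cm^2
Rod-side annular area A_ann = π/4 × (3.04² − 2.10²) = 3.795 cm^2
t_ext = A_cap·L/Q = 30.27 s
t_ret = A_ann·L/Q = 15.83 s
t_cycle = t_ext + t_ret

t ≈ 46.1 s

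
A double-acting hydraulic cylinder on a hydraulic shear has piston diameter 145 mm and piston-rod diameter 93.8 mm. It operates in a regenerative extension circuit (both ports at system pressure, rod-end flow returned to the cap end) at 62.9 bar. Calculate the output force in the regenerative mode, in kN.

F ≈ 43.5 kN

With equal pressure on both faces, forces on the annular region cancel; the net push is pressure × rod cross-section.
Rod cross-section A_rod = π/4 × (93.8 mm)² = 6910 mm^2
F = P × A_rod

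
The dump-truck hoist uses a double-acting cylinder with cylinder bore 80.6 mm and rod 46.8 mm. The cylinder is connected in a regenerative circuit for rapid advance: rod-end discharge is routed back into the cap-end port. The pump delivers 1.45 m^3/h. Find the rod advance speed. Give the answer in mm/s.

In regeneration the rod-end outflow joins the pump flow into the cap end, so the net volume the pump must supply per unit advance equals the rod cross-section area.
Rod cross-section A_rod = π/4 × (46.8 mm)² = 1720 mm^2
v = Q_pump / A_rod

v ≈ 234 mm/s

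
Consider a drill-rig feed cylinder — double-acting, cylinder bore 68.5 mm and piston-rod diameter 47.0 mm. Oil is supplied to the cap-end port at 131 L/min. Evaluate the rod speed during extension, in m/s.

Cap-side area A_cap = π/4 × (68.5 mm)² = 3685 mm^2
v = Q / A

v ≈ 0.592 m/s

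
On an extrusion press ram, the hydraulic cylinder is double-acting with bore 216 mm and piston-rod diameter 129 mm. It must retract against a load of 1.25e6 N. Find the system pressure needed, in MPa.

P ≈ 53.0 MPa

Rod-side annular area A_ann = π/4 × (216² − 129²) = 23570 mm^2
Retraction: pressure acts on the annular area.
P = F / A = 1.25e6 N / A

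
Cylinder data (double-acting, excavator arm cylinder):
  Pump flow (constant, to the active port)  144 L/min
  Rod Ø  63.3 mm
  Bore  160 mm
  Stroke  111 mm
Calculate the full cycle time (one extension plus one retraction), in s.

t ≈ 1.71 s

Cap-side area A_cap = π/4 × (160 mm)² = 20110 mm^2
Rod-side annular area A_ann = π/4 × (160² − 63.3²) = 16960 mm^2
t_ext = A_cap·L/Q = 0.9299 s
t_ret = A_ann·L/Q = 0.7844 s
t_cycle = t_ext + t_ret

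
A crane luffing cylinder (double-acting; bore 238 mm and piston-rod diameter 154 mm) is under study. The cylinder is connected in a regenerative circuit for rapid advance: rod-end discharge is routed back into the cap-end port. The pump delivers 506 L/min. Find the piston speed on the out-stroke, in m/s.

v ≈ 0.453 m/s

In regeneration the rod-end outflow joins the pump flow into the cap end, so the net volume the pump must supply per unit advance equals the rod cross-section area.
Rod cross-section A_rod = π/4 × (154 mm)² = 18630 mm^2
v = Q_pump / A_rod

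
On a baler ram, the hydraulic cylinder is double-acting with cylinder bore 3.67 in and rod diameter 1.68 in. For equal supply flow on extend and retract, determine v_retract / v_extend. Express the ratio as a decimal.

v_ret/v_ext ≈ 1.27

Cap-side area A_cap = π/4 × (3.67 in)² = 10.58 in^2
Rod-side annular area A_ann = π/4 × (3.67² − 1.68²) = 8.362 in^2
For equal Q, v ∝ 1/A, so v_ret/v_ext = A_cap/A_ann.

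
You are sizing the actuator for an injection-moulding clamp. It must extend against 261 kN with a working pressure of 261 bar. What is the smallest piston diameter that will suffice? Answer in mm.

Extension force acts on the full piston face: F = P × (π/4)D².
D = √(4F / (πP)) = √(4 × 261 kN / (π × 261 bar))

D ≈ 113 mm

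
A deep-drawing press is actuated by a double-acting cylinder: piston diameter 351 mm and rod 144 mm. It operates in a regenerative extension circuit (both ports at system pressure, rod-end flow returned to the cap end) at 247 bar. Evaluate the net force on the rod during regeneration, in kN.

With equal pressure on both faces, forces on the annular region cancel; the net push is pressure × rod cross-section.
Rod cross-section A_rod = π/4 × (144 mm)² = 16290 mm^2
F = P × A_rod

F ≈ 402 kN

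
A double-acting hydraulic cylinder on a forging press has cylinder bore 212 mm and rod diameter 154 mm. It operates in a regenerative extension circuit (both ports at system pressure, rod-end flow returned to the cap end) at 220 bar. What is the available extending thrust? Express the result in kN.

F ≈ 410 kN

With equal pressure on both faces, forces on the annular region cancel; the net push is pressure × rod cross-section.
Rod cross-section A_rod = π/4 × (154 mm)² = 18630 mm^2
F = P × A_rod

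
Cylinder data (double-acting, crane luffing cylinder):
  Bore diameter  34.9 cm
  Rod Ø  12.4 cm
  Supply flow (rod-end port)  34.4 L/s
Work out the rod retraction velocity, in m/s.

Rod-side annular area A_ann = π/4 × (34.9² − 12.4²) = 835.9 cm^2
Flow into the rod-end port fills the annular volume.
v = Q / A

v ≈ 0.412 m/s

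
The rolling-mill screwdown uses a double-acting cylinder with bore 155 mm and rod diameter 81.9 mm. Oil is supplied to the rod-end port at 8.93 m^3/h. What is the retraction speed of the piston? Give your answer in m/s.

v ≈ 0.182 m/s

Rod-side annular area A_ann = π/4 × (155² − 81.9²) = 13600 mm^2
Flow into the rod-end port fills the annular volume.
v = Q / A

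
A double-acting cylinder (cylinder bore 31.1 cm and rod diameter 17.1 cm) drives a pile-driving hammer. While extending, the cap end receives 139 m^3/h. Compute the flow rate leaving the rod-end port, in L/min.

Q_out ≈ 1620 L/min

Cap-side area A_cap = π/4 × (31.1 cm)² = 759.6 cm^2
Rod-side annular area A_ann = π/4 × (31.1² − 17.1²) = 530.0 cm^2
Piston speed v = Q_in/A_cap; rod-end outflow Q_out = v × A_ann = Q_in × A_ann/A_cap.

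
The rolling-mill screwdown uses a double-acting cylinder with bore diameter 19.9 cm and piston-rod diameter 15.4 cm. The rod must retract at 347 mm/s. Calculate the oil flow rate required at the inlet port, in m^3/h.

Rod-side annular area A_ann = π/4 × (19.9² − 15.4²) = 124.8 cm^2
Q = A × v

Q ≈ 15.6 m^3/h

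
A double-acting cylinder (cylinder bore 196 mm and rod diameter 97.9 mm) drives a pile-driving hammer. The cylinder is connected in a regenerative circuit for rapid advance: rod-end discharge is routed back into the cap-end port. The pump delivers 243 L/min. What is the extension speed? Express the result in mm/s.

v ≈ 538 mm/s

In regeneration the rod-end outflow joins the pump flow into the cap end, so the net volume the pump must supply per unit advance equals the rod cross-section area.
Rod cross-section A_rod = π/4 × (97.9 mm)² = 7528 mm^2
v = Q_pump / A_rod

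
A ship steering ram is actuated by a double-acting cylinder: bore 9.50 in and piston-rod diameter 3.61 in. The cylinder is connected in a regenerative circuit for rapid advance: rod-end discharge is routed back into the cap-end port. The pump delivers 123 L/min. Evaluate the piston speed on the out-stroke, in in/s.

In regeneration the rod-end outflow joins the pump flow into the cap end, so the net volume the pump must supply per unit advance equals the rod cross-section area.
Rod cross-section A_rod = π/4 × (3.61 in)² = 10.24 in^2
v = Q_pump / A_rod

v ≈ 12.2 in/s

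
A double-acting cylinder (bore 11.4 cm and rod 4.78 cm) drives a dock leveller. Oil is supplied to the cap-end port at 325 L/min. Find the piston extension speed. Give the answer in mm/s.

v ≈ 531 mm/s

Cap-side area A_cap = π/4 × (11.4 cm)² = 102.1 cm^2
v = Q / A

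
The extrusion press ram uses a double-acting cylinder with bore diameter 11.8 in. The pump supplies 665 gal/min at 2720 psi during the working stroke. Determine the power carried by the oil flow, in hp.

Hydraulic power = P × Q

W ≈ 1060 hp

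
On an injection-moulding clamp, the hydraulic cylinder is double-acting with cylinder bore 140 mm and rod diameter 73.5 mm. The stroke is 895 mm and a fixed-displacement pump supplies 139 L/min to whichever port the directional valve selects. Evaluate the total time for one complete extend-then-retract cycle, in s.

t ≈ 10.3 s

Cap-side area A_cap = π/4 × (140 mm)² = 15390 mm^2
Rod-side annular area A_ann = π/4 × (140² − 73.5²) = 11150 mm^2
t_ext = A_cap·L/Q = 5.947 s
t_ret = A_ann·L/Q = 4.308 s
t_cycle = t_ext + t_ret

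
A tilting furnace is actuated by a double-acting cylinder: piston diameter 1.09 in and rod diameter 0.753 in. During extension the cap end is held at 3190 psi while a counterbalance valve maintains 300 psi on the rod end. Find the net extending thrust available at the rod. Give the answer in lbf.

F ≈ 2830 lbf

Cap-side area A_cap = π/4 × (1.09 in)² = 0.9331 in^2
Rod-side annular area A_ann = π/4 × (1.09² − 0.753²) = 0.4878 in^2
Net thrust = P_cap·A_cap − P_rod·A_ann = 2977 lbf − 146.3 lbf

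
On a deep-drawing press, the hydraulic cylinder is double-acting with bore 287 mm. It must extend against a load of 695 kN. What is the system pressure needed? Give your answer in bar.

Cap-side area A_cap = π/4 × (287 mm)² = 64690 mm^2
P = F / A = 695 kN / A

P ≈ 107 bar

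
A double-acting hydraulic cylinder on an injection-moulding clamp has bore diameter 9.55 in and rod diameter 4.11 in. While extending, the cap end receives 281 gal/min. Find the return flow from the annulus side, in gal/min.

Cap-side area A_cap = π/4 × (9.55 in)² = 71.63 in^2
Rod-side annular area A_ann = π/4 × (9.55² − 4.11²) = 58.36 in^2
Piston speed v = Q_in/A_cap; rod-end outflow Q_out = v × A_ann = Q_in × A_ann/A_cap.

Q_out ≈ 229 gal/min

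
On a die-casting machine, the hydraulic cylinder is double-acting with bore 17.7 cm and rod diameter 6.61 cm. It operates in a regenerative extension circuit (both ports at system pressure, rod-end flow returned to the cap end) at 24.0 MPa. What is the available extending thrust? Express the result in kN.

With equal pressure on both faces, forces on the annular region cancel; the net push is pressure × rod cross-section.
Rod cross-section A_rod = π/4 × (6.61 cm)² = 34.32 cm^2
F = P × A_rod

F ≈ 82.4 kN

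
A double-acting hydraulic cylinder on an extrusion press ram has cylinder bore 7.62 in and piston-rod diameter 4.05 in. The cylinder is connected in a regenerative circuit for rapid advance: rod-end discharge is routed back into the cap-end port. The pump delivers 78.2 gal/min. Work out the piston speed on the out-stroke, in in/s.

In regeneration the rod-end outflow joins the pump flow into the cap end, so the net volume the pump must supply per unit advance equals the rod cross-section area.
Rod cross-section A_rod = π/4 × (4.05 in)² = 12.88 in^2
v = Q_pump / A_rod

v ≈ 23.4 in/s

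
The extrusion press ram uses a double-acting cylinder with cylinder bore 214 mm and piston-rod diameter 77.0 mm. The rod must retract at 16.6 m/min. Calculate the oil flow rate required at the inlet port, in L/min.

Q ≈ 520 L/min

Rod-side annular area A_ann = π/4 × (214² − 77.0²) = 31310 mm^2
Q = A × v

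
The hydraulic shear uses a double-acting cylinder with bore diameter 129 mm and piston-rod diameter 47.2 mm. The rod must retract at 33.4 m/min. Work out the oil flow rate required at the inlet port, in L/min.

Q ≈ 378 L/min

Rod-side annular area A_ann = π/4 × (129² − 47.2²) = 11320 mm^2
Q = A × v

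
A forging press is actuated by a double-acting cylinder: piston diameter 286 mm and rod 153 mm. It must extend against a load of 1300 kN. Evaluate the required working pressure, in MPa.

P ≈ 20.2 MPa

Cap-side area A_cap = π/4 × (286 mm)² = 64240 mm^2
P = F / A = 1300 kN / A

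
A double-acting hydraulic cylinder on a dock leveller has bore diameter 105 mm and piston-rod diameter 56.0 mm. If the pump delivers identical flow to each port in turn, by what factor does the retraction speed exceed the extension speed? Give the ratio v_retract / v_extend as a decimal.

v_ret/v_ext ≈ 1.40

Cap-side area A_cap = π/4 × (105 mm)² = 8659 mm^2
Rod-side annular area A_ann = π/4 × (105² − 56.0²) = 6196 mm^2
For equal Q, v ∝ 1/A, so v_ret/v_ext = A_cap/A_ann.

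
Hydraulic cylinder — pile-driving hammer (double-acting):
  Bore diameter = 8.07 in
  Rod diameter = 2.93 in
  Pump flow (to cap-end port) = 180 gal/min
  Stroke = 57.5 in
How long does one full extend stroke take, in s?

t ≈ 4.24 s

Cap-side area A_cap = π/4 × (8.07 in)² = 51.15 in^2
Swept volume V = A × L; t = V / Q = A·L / Q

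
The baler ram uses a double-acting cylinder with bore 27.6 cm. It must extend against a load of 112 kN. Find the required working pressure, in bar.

P ≈ 18.7 bar

Cap-side area A_cap = π/4 × (27.6 cm)² = 598.3 cm^2
P = F / A = 112 kN / A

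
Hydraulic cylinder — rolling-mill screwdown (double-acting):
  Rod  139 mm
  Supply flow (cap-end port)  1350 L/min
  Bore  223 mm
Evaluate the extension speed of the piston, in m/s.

v ≈ 0.576 m/s

Cap-side area A_cap = π/4 × (223 mm)² = 39060 mm^2
v = Q / A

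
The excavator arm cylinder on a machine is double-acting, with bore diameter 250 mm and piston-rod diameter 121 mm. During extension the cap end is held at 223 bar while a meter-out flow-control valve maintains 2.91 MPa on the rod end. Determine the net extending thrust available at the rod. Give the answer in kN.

Cap-side area A_cap = π/4 × (250 mm)² = 49090 mm^2
Rod-side annular area A_ann = π/4 × (250² − 121²) = 37590 mm^2
Net thrust = P_cap·A_cap − P_rod·A_ann = 1095 kN − 109.4 kN

F ≈ 985 kN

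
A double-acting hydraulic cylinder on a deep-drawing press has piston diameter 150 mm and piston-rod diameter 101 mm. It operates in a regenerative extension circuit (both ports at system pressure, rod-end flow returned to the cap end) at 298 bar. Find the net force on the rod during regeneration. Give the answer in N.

With equal pressure on both faces, forces on the annular region cancel; the net push is pressure × rod cross-section.
Rod cross-section A_rod = π/4 × (101 mm)² = 8012 mm^2
F = P × A_rod

F ≈ 2.39e5 N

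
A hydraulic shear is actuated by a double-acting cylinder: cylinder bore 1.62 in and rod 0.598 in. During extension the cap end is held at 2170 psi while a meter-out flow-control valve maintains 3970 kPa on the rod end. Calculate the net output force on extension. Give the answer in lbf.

F ≈ 3450 lbf

Cap-side area A_cap = π/4 × (1.62 in)² = 2.061 in^2
Rod-side annular area A_ann = π/4 × (1.62² − 0.598²) = 1.780 in^2
Net thrust = P_cap·A_cap − P_rod·A_ann = 4473 lbf − 1025 lbf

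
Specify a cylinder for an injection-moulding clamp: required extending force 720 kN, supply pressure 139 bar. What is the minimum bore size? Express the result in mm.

D ≈ 257 mm

Extension force acts on the full piston face: F = P × (π/4)D².
D = √(4F / (πP)) = √(4 × 720 kN / (π × 139 bar))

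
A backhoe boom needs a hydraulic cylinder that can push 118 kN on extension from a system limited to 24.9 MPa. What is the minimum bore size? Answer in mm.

D ≈ 77.7 mm

Extension force acts on the full piston face: F = P × (π/4)D².
D = √(4F / (πP)) = √(4 × 118 kN / (π × 24.9 MPa))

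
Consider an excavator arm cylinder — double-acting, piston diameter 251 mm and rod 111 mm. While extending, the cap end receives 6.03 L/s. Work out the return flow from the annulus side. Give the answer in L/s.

Q_out ≈ 4.85 L/s

Cap-side area A_cap = π/4 × (251 mm)² = 49480 mm^2
Rod-side annular area A_ann = π/4 × (251² − 111²) = 39800 mm^2
Piston speed v = Q_in/A_cap; rod-end outflow Q_out = v × A_ann = Q_in × A_ann/A_cap.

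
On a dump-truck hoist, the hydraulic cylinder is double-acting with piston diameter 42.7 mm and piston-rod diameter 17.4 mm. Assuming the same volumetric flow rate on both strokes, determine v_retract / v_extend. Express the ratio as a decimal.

v_ret/v_ext ≈ 1.20

Cap-side area A_cap = π/4 × (42.7 mm)² = 1432 mm^2
Rod-side annular area A_ann = π/4 × (42.7² − 17.4²) = 1194 mm^2
For equal Q, v ∝ 1/A, so v_ret/v_ext = A_cap/A_ann.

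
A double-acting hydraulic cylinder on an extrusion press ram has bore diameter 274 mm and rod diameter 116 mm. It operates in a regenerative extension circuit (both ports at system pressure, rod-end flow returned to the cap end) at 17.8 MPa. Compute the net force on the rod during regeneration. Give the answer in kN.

With equal pressure on both faces, forces on the annular region cancel; the net push is pressure × rod cross-section.
Rod cross-section A_rod = π/4 × (116 mm)² = 10570 mm^2
F = P × A_rod

F ≈ 188 kN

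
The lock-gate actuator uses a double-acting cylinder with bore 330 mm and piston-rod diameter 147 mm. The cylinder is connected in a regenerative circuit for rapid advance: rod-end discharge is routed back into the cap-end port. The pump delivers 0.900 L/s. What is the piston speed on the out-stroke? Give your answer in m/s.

v ≈ 0.0530 m/s

In regeneration the rod-end outflow joins the pump flow into the cap end, so the net volume the pump must supply per unit advance equals the rod cross-section area.
Rod cross-section A_rod = π/4 × (147 mm)² = 16970 mm^2
v = Q_pump / A_rod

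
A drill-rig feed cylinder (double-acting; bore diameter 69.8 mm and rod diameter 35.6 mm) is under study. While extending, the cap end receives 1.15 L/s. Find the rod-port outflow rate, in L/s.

Q_out ≈ 0.851 L/s

Cap-side area A_cap = π/4 × (69.8 mm)² = 3826 mm^2
Rod-side annular area A_ann = π/4 × (69.8² − 35.6²) = 2831 mm^2
Piston speed v = Q_in/A_cap; rod-end outflow Q_out = v × A_ann = Q_in × A_ann/A_cap.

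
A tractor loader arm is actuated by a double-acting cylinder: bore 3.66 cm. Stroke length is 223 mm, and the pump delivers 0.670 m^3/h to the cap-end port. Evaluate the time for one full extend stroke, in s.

t ≈ 1.26 s

Cap-side area A_cap = π/4 × (3.66 cm)² = 10.52 cm^2
Swept volume V = A × L; t = V / Q = A·L / Q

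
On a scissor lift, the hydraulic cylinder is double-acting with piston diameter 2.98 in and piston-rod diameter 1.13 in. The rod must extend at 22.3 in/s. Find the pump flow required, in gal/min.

Q ≈ 40.4 gal/min

Cap-side area A_cap = π/4 × (2.98 in)² = 6.975 in^2
Q = A × v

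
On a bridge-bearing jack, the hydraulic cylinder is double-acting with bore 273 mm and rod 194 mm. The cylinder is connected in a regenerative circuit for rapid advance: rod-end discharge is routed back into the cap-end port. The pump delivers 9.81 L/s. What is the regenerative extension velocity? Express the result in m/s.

In regeneration the rod-end outflow joins the pump flow into the cap end, so the net volume the pump must supply per unit advance equals the rod cross-section area.
Rod cross-section A_rod = π/4 × (194 mm)² = 29560 mm^2
v = Q_pump / A_rod

v ≈ 0.332 m/s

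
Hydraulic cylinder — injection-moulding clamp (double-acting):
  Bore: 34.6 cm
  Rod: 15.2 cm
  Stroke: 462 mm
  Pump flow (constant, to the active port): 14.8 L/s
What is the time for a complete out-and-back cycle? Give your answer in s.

t ≈ 5.30 s

Cap-side area A_cap = π/4 × (34.6 cm)² = 940.2 cm^2
Rod-side annular area A_ann = π/4 × (34.6² − 15.2²) = 758.8 cm^2
t_ext = A_cap·L/Q = 2.935 s
t_ret = A_ann·L/Q = 2.369 s
t_cycle = t_ext + t_ret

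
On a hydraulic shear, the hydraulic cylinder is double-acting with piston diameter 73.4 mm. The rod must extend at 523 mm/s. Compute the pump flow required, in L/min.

Cap-side area A_cap = π/4 × (73.4 mm)² = 4231 mm^2
Q = A × v

Q ≈ 133 L/min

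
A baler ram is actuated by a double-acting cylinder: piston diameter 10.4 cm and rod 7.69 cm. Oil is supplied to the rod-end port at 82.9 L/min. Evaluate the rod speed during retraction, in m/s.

Rod-side annular area A_ann = π/4 × (10.4² − 7.69²) = 38.50 cm^2
Flow into the rod-end port fills the annular volume.
v = Q / A

v ≈ 0.359 m/s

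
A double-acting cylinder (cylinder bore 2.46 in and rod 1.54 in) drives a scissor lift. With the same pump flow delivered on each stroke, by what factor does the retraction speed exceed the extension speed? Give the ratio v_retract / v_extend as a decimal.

Cap-side area A_cap = π/4 × (2.46 in)² = 4.753 in^2
Rod-side annular area A_ann = π/4 × (2.46² − 1.54²) = 2.890 in^2
For equal Q, v ∝ 1/A, so v_ret/v_ext = A_cap/A_ann.

v_ret/v_ext ≈ 1.64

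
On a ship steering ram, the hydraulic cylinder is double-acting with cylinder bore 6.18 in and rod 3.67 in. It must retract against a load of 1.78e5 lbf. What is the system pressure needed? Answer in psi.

Rod-side annular area A_ann = π/4 × (6.18² − 3.67²) = 19.42 in^2
Retraction: pressure acts on the annular area.
P = F / A = 1.78e5 lbf / A

P ≈ 9170 psi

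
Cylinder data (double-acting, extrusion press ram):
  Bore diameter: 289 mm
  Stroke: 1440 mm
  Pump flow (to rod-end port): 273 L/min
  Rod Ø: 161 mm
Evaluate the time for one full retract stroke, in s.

Rod-side annular area A_ann = π/4 × (289² − 161²) = 45240 mm^2
Swept volume V = A × L; t = V / Q = A·L / Q

t ≈ 14.3 s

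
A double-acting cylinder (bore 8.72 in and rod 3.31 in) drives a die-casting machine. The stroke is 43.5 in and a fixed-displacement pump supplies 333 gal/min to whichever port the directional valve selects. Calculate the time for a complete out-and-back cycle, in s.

Cap-side area A_cap = π/4 × (8.72 in)² = 59.72 in^2
Rod-side annular area A_ann = π/4 × (8.72² − 3.31²) = 51.12 in^2
t_ext = A_cap·L/Q = 2.026 s
t_ret = A_ann·L/Q = 1.734 s
t_cycle = t_ext + t_ret

t ≈ 3.76 s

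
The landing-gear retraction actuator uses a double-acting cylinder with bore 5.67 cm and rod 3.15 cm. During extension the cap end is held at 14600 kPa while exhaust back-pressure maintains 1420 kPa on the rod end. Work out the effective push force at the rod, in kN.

Cap-side area A_cap = π/4 × (5.67 cm)² = 25.25 cm^2
Rod-side annular area A_ann = π/4 × (5.67² − 3.15²) = 17.46 cm^2
Net thrust = P_cap·A_cap − P_rod·A_ann = 36.86 kN − 2.479 kN

F ≈ 34.4 kN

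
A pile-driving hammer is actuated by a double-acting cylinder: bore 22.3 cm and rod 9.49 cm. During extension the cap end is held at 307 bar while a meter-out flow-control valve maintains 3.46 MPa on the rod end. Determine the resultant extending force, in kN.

F ≈ 1090 kN

Cap-side area A_cap = π/4 × (22.3 cm)² = 390.6 cm^2
Rod-side annular area A_ann = π/4 × (22.3² − 9.49²) = 319.8 cm^2
Net thrust = P_cap·A_cap − P_rod·A_ann = 1199 kN − 110.7 kN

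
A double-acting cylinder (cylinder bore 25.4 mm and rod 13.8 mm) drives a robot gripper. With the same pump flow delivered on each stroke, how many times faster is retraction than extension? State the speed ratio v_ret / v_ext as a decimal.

Cap-side area A_cap = π/4 × (25.4 mm)² = 506.7 mm^2
Rod-side annular area A_ann = π/4 × (25.4² − 13.8²) = 357.1 mm^2
For equal Q, v ∝ 1/A, so v_ret/v_ext = A_cap/A_ann.

v_ret/v_ext ≈ 1.42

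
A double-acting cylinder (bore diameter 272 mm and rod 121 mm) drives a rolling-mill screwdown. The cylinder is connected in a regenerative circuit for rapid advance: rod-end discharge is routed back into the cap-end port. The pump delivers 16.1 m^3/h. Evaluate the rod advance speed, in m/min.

In regeneration the rod-end outflow joins the pump flow into the cap end, so the net volume the pump must supply per unit advance equals the rod cross-section area.
Rod cross-section A_rod = π/4 × (121 mm)² = 11500 mm^2
v = Q_pump / A_rod

v ≈ 23.3 m/min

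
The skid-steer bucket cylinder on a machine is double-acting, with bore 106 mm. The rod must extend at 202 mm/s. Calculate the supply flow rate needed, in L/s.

Cap-side area A_cap = π/4 × (106 mm)² = 8825 mm^2
Q = A × v

Q ≈ 1.78 L/s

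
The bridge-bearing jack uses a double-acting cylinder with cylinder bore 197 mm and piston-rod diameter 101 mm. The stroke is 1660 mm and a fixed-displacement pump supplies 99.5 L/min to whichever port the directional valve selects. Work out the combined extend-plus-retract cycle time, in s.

Cap-side area A_cap = π/4 × (197 mm)² = 30480 mm^2
Rod-side annular area A_ann = π/4 × (197² − 101²) = 22470 mm^2
t_ext = A_cap·L/Q = 30.51 s
t_ret = A_ann·L/Q = 22.49 s
t_cycle = t_ext + t_ret

t ≈ 53.0 s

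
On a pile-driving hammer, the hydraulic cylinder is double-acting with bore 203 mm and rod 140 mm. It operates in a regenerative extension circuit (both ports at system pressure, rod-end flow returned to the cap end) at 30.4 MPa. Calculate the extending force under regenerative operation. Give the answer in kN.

F ≈ 468 kN

With equal pressure on both faces, forces on the annular region cancel; the net push is pressure × rod cross-section.
Rod cross-section A_rod = π/4 × (140 mm)² = 15390 mm^2
F = P × A_rod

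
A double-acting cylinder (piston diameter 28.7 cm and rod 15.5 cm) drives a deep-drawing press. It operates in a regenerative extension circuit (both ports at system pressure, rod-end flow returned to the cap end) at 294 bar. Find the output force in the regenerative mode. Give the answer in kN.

F ≈ 555 kN

With equal pressure on both faces, forces on the annular region cancel; the net push is pressure × rod cross-section.
Rod cross-section A_rod = π/4 × (15.5 cm)² = 188.7 cm^2
F = P × A_rod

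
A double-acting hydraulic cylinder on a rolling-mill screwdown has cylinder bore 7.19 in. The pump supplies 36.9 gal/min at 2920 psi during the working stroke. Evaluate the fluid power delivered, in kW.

Hydraulic power = P × Q

W ≈ 46.9 kW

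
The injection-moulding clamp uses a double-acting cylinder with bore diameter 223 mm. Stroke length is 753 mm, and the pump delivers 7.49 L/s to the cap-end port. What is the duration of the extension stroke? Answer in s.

t ≈ 3.93 s

Cap-side area A_cap = π/4 × (223 mm)² = 39060 mm^2
Swept volume V = A × L; t = V / Q = A·L / Q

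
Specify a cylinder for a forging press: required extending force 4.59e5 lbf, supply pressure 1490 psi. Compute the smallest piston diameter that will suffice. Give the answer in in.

D ≈ 19.8 in

Extension force acts on the full piston face: F = P × (π/4)D².
D = √(4F / (πP)) = √(4 × 4.59e5 lbf / (π × 1490 psi))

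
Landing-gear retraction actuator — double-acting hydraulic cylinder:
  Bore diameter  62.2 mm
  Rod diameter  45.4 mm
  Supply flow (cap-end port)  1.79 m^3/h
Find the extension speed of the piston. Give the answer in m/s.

v ≈ 0.164 m/s

Cap-side area A_cap = π/4 × (62.2 mm)² = 3039 mm^2
v = Q / A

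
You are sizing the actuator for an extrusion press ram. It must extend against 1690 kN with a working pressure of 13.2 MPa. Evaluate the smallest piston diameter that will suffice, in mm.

Extension force acts on the full piston face: F = P × (π/4)D².
D = √(4F / (πP)) = √(4 × 1690 kN / (π × 13.2 MPa))

D ≈ 404 mm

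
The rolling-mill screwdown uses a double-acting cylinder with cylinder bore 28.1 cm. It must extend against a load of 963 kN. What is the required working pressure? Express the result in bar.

Cap-side area A_cap = π/4 × (28.1 cm)² = 620.2 cm^2
P = F / A = 963 kN / A

P ≈ 155 bar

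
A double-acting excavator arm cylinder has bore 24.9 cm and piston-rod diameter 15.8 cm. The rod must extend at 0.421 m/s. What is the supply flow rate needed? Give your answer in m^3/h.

Q ≈ 73.8 m^3/h

Cap-side area A_cap = π/4 × (24.9 cm)² = 487.0 cm^2
Q = A × v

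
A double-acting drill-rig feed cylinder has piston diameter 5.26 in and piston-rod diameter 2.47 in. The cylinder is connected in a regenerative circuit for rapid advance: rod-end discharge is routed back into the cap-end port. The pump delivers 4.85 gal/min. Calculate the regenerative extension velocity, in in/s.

v ≈ 3.90 in/s

In regeneration the rod-end outflow joins the pump flow into the cap end, so the net volume the pump must supply per unit advance equals the rod cross-section area.
Rod cross-section A_rod = π/4 × (2.47 in)² = 4.792 in^2
v = Q_pump / A_rod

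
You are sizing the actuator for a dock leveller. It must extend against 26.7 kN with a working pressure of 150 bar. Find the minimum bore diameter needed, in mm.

D ≈ 47.6 mm

Extension force acts on the full piston face: F = P × (π/4)D².
D = √(4F / (πP)) = √(4 × 26.7 kN / (π × 150 bar))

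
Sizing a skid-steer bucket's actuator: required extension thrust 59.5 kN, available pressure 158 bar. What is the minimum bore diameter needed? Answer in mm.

D ≈ 69.2 mm

Extension force acts on the full piston face: F = P × (π/4)D².
D = √(4F / (πP)) = √(4 × 59.5 kN / (π × 158 bar))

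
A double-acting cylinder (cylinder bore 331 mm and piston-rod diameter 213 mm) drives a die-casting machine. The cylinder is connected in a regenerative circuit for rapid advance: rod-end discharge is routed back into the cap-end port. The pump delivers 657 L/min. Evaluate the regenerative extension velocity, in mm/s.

In regeneration the rod-end outflow joins the pump flow into the cap end, so the net volume the pump must supply per unit advance equals the rod cross-section area.
Rod cross-section A_rod = π/4 × (213 mm)² = 35630 mm^2
v = Q_pump / A_rod

v ≈ 307 mm/s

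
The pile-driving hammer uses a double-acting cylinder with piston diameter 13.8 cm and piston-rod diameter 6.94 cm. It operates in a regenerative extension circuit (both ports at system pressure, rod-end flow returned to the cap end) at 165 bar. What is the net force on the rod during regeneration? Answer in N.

F ≈ 62400 N

With equal pressure on both faces, forces on the annular region cancel; the net push is pressure × rod cross-section.
Rod cross-section A_rod = π/4 × (6.94 cm)² = 37.83 cm^2
F = P × A_rod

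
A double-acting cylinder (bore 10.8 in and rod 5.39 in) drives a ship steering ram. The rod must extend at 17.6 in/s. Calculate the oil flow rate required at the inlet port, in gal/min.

Q ≈ 419 gal/min

Cap-side area A_cap = π/4 × (10.8 in)² = 91.61 in^2
Q = A × v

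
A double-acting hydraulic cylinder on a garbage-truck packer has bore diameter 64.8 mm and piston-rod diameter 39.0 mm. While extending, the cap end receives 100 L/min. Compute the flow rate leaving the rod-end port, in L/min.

Cap-side area A_cap = π/4 × (64.8 mm)² = 3298 mm^2
Rod-side annular area A_ann = π/4 × (64.8² − 39.0²) = 2103 mm^2
Piston speed v = Q_in/A_cap; rod-end outflow Q_out = v × A_ann = Q_in × A_ann/A_cap.

Q_out ≈ 63.8 L/min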